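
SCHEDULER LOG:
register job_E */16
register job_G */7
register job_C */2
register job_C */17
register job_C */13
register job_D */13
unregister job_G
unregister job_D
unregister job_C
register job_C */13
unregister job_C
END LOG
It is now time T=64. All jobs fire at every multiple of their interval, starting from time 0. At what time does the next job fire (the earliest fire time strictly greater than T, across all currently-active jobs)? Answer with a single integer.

Op 1: register job_E */16 -> active={job_E:*/16}
Op 2: register job_G */7 -> active={job_E:*/16, job_G:*/7}
Op 3: register job_C */2 -> active={job_C:*/2, job_E:*/16, job_G:*/7}
Op 4: register job_C */17 -> active={job_C:*/17, job_E:*/16, job_G:*/7}
Op 5: register job_C */13 -> active={job_C:*/13, job_E:*/16, job_G:*/7}
Op 6: register job_D */13 -> active={job_C:*/13, job_D:*/13, job_E:*/16, job_G:*/7}
Op 7: unregister job_G -> active={job_C:*/13, job_D:*/13, job_E:*/16}
Op 8: unregister job_D -> active={job_C:*/13, job_E:*/16}
Op 9: unregister job_C -> active={job_E:*/16}
Op 10: register job_C */13 -> active={job_C:*/13, job_E:*/16}
Op 11: unregister job_C -> active={job_E:*/16}
  job_E: interval 16, next fire after T=64 is 80
Earliest fire time = 80 (job job_E)

Answer: 80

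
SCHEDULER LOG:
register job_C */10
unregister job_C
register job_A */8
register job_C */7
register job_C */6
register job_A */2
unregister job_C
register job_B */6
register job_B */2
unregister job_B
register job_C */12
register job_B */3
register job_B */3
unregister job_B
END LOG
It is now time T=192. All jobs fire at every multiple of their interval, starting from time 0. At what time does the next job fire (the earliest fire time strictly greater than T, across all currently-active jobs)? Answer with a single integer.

Answer: 194

Derivation:
Op 1: register job_C */10 -> active={job_C:*/10}
Op 2: unregister job_C -> active={}
Op 3: register job_A */8 -> active={job_A:*/8}
Op 4: register job_C */7 -> active={job_A:*/8, job_C:*/7}
Op 5: register job_C */6 -> active={job_A:*/8, job_C:*/6}
Op 6: register job_A */2 -> active={job_A:*/2, job_C:*/6}
Op 7: unregister job_C -> active={job_A:*/2}
Op 8: register job_B */6 -> active={job_A:*/2, job_B:*/6}
Op 9: register job_B */2 -> active={job_A:*/2, job_B:*/2}
Op 10: unregister job_B -> active={job_A:*/2}
Op 11: register job_C */12 -> active={job_A:*/2, job_C:*/12}
Op 12: register job_B */3 -> active={job_A:*/2, job_B:*/3, job_C:*/12}
Op 13: register job_B */3 -> active={job_A:*/2, job_B:*/3, job_C:*/12}
Op 14: unregister job_B -> active={job_A:*/2, job_C:*/12}
  job_A: interval 2, next fire after T=192 is 194
  job_C: interval 12, next fire after T=192 is 204
Earliest fire time = 194 (job job_A)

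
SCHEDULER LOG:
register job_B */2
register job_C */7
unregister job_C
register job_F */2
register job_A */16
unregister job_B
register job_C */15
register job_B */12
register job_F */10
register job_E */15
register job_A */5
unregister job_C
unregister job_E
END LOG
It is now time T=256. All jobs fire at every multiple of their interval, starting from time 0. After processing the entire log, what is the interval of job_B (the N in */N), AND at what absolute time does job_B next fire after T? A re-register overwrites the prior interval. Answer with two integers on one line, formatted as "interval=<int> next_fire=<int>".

Answer: interval=12 next_fire=264

Derivation:
Op 1: register job_B */2 -> active={job_B:*/2}
Op 2: register job_C */7 -> active={job_B:*/2, job_C:*/7}
Op 3: unregister job_C -> active={job_B:*/2}
Op 4: register job_F */2 -> active={job_B:*/2, job_F:*/2}
Op 5: register job_A */16 -> active={job_A:*/16, job_B:*/2, job_F:*/2}
Op 6: unregister job_B -> active={job_A:*/16, job_F:*/2}
Op 7: register job_C */15 -> active={job_A:*/16, job_C:*/15, job_F:*/2}
Op 8: register job_B */12 -> active={job_A:*/16, job_B:*/12, job_C:*/15, job_F:*/2}
Op 9: register job_F */10 -> active={job_A:*/16, job_B:*/12, job_C:*/15, job_F:*/10}
Op 10: register job_E */15 -> active={job_A:*/16, job_B:*/12, job_C:*/15, job_E:*/15, job_F:*/10}
Op 11: register job_A */5 -> active={job_A:*/5, job_B:*/12, job_C:*/15, job_E:*/15, job_F:*/10}
Op 12: unregister job_C -> active={job_A:*/5, job_B:*/12, job_E:*/15, job_F:*/10}
Op 13: unregister job_E -> active={job_A:*/5, job_B:*/12, job_F:*/10}
Final interval of job_B = 12
Next fire of job_B after T=256: (256//12+1)*12 = 264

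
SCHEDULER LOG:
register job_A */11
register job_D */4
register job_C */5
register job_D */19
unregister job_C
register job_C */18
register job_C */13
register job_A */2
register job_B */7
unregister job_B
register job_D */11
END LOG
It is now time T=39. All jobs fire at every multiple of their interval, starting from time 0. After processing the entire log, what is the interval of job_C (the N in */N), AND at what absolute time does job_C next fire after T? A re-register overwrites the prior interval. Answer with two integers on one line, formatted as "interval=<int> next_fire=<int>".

Answer: interval=13 next_fire=52

Derivation:
Op 1: register job_A */11 -> active={job_A:*/11}
Op 2: register job_D */4 -> active={job_A:*/11, job_D:*/4}
Op 3: register job_C */5 -> active={job_A:*/11, job_C:*/5, job_D:*/4}
Op 4: register job_D */19 -> active={job_A:*/11, job_C:*/5, job_D:*/19}
Op 5: unregister job_C -> active={job_A:*/11, job_D:*/19}
Op 6: register job_C */18 -> active={job_A:*/11, job_C:*/18, job_D:*/19}
Op 7: register job_C */13 -> active={job_A:*/11, job_C:*/13, job_D:*/19}
Op 8: register job_A */2 -> active={job_A:*/2, job_C:*/13, job_D:*/19}
Op 9: register job_B */7 -> active={job_A:*/2, job_B:*/7, job_C:*/13, job_D:*/19}
Op 10: unregister job_B -> active={job_A:*/2, job_C:*/13, job_D:*/19}
Op 11: register job_D */11 -> active={job_A:*/2, job_C:*/13, job_D:*/11}
Final interval of job_C = 13
Next fire of job_C after T=39: (39//13+1)*13 = 52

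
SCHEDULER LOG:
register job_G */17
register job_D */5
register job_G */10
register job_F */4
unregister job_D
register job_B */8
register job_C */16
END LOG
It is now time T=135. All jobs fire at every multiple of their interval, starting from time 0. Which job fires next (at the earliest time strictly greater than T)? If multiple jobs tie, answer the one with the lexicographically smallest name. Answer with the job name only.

Op 1: register job_G */17 -> active={job_G:*/17}
Op 2: register job_D */5 -> active={job_D:*/5, job_G:*/17}
Op 3: register job_G */10 -> active={job_D:*/5, job_G:*/10}
Op 4: register job_F */4 -> active={job_D:*/5, job_F:*/4, job_G:*/10}
Op 5: unregister job_D -> active={job_F:*/4, job_G:*/10}
Op 6: register job_B */8 -> active={job_B:*/8, job_F:*/4, job_G:*/10}
Op 7: register job_C */16 -> active={job_B:*/8, job_C:*/16, job_F:*/4, job_G:*/10}
  job_B: interval 8, next fire after T=135 is 136
  job_C: interval 16, next fire after T=135 is 144
  job_F: interval 4, next fire after T=135 is 136
  job_G: interval 10, next fire after T=135 is 140
Earliest = 136, winner (lex tiebreak) = job_B

Answer: job_B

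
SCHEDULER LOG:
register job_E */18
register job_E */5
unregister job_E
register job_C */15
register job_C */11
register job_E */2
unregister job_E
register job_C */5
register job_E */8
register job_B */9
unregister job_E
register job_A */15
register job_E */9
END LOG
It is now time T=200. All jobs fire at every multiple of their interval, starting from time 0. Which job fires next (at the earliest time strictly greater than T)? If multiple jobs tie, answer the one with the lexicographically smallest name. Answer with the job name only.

Op 1: register job_E */18 -> active={job_E:*/18}
Op 2: register job_E */5 -> active={job_E:*/5}
Op 3: unregister job_E -> active={}
Op 4: register job_C */15 -> active={job_C:*/15}
Op 5: register job_C */11 -> active={job_C:*/11}
Op 6: register job_E */2 -> active={job_C:*/11, job_E:*/2}
Op 7: unregister job_E -> active={job_C:*/11}
Op 8: register job_C */5 -> active={job_C:*/5}
Op 9: register job_E */8 -> active={job_C:*/5, job_E:*/8}
Op 10: register job_B */9 -> active={job_B:*/9, job_C:*/5, job_E:*/8}
Op 11: unregister job_E -> active={job_B:*/9, job_C:*/5}
Op 12: register job_A */15 -> active={job_A:*/15, job_B:*/9, job_C:*/5}
Op 13: register job_E */9 -> active={job_A:*/15, job_B:*/9, job_C:*/5, job_E:*/9}
  job_A: interval 15, next fire after T=200 is 210
  job_B: interval 9, next fire after T=200 is 207
  job_C: interval 5, next fire after T=200 is 205
  job_E: interval 9, next fire after T=200 is 207
Earliest = 205, winner (lex tiebreak) = job_C

Answer: job_C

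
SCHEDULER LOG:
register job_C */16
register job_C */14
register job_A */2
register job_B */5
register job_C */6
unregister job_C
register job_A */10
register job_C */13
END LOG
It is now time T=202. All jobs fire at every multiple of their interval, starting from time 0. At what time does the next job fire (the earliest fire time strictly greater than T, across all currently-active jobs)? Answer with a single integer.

Op 1: register job_C */16 -> active={job_C:*/16}
Op 2: register job_C */14 -> active={job_C:*/14}
Op 3: register job_A */2 -> active={job_A:*/2, job_C:*/14}
Op 4: register job_B */5 -> active={job_A:*/2, job_B:*/5, job_C:*/14}
Op 5: register job_C */6 -> active={job_A:*/2, job_B:*/5, job_C:*/6}
Op 6: unregister job_C -> active={job_A:*/2, job_B:*/5}
Op 7: register job_A */10 -> active={job_A:*/10, job_B:*/5}
Op 8: register job_C */13 -> active={job_A:*/10, job_B:*/5, job_C:*/13}
  job_A: interval 10, next fire after T=202 is 210
  job_B: interval 5, next fire after T=202 is 205
  job_C: interval 13, next fire after T=202 is 208
Earliest fire time = 205 (job job_B)

Answer: 205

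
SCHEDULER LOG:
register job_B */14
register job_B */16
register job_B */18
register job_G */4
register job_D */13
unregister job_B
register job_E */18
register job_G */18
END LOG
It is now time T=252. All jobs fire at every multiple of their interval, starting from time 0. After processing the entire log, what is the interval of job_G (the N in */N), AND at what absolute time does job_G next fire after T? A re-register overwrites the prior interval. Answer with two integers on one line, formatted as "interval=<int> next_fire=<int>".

Answer: interval=18 next_fire=270

Derivation:
Op 1: register job_B */14 -> active={job_B:*/14}
Op 2: register job_B */16 -> active={job_B:*/16}
Op 3: register job_B */18 -> active={job_B:*/18}
Op 4: register job_G */4 -> active={job_B:*/18, job_G:*/4}
Op 5: register job_D */13 -> active={job_B:*/18, job_D:*/13, job_G:*/4}
Op 6: unregister job_B -> active={job_D:*/13, job_G:*/4}
Op 7: register job_E */18 -> active={job_D:*/13, job_E:*/18, job_G:*/4}
Op 8: register job_G */18 -> active={job_D:*/13, job_E:*/18, job_G:*/18}
Final interval of job_G = 18
Next fire of job_G after T=252: (252//18+1)*18 = 270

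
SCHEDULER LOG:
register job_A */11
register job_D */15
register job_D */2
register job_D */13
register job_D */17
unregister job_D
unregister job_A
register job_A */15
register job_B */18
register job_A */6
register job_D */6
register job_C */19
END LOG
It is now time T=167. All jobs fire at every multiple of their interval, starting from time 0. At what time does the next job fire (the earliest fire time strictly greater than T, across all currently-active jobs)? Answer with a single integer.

Answer: 168

Derivation:
Op 1: register job_A */11 -> active={job_A:*/11}
Op 2: register job_D */15 -> active={job_A:*/11, job_D:*/15}
Op 3: register job_D */2 -> active={job_A:*/11, job_D:*/2}
Op 4: register job_D */13 -> active={job_A:*/11, job_D:*/13}
Op 5: register job_D */17 -> active={job_A:*/11, job_D:*/17}
Op 6: unregister job_D -> active={job_A:*/11}
Op 7: unregister job_A -> active={}
Op 8: register job_A */15 -> active={job_A:*/15}
Op 9: register job_B */18 -> active={job_A:*/15, job_B:*/18}
Op 10: register job_A */6 -> active={job_A:*/6, job_B:*/18}
Op 11: register job_D */6 -> active={job_A:*/6, job_B:*/18, job_D:*/6}
Op 12: register job_C */19 -> active={job_A:*/6, job_B:*/18, job_C:*/19, job_D:*/6}
  job_A: interval 6, next fire after T=167 is 168
  job_B: interval 18, next fire after T=167 is 180
  job_C: interval 19, next fire after T=167 is 171
  job_D: interval 6, next fire after T=167 is 168
Earliest fire time = 168 (job job_A)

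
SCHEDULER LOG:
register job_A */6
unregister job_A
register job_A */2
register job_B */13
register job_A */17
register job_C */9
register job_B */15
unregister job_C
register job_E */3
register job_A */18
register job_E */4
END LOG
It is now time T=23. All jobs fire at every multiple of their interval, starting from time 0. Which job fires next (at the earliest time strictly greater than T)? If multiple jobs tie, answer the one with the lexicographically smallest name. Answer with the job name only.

Answer: job_E

Derivation:
Op 1: register job_A */6 -> active={job_A:*/6}
Op 2: unregister job_A -> active={}
Op 3: register job_A */2 -> active={job_A:*/2}
Op 4: register job_B */13 -> active={job_A:*/2, job_B:*/13}
Op 5: register job_A */17 -> active={job_A:*/17, job_B:*/13}
Op 6: register job_C */9 -> active={job_A:*/17, job_B:*/13, job_C:*/9}
Op 7: register job_B */15 -> active={job_A:*/17, job_B:*/15, job_C:*/9}
Op 8: unregister job_C -> active={job_A:*/17, job_B:*/15}
Op 9: register job_E */3 -> active={job_A:*/17, job_B:*/15, job_E:*/3}
Op 10: register job_A */18 -> active={job_A:*/18, job_B:*/15, job_E:*/3}
Op 11: register job_E */4 -> active={job_A:*/18, job_B:*/15, job_E:*/4}
  job_A: interval 18, next fire after T=23 is 36
  job_B: interval 15, next fire after T=23 is 30
  job_E: interval 4, next fire after T=23 is 24
Earliest = 24, winner (lex tiebreak) = job_E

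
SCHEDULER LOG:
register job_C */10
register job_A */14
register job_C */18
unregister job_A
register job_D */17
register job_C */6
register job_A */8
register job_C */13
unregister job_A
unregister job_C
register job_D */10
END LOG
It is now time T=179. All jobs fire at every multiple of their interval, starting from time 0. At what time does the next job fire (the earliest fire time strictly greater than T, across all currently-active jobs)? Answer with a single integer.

Op 1: register job_C */10 -> active={job_C:*/10}
Op 2: register job_A */14 -> active={job_A:*/14, job_C:*/10}
Op 3: register job_C */18 -> active={job_A:*/14, job_C:*/18}
Op 4: unregister job_A -> active={job_C:*/18}
Op 5: register job_D */17 -> active={job_C:*/18, job_D:*/17}
Op 6: register job_C */6 -> active={job_C:*/6, job_D:*/17}
Op 7: register job_A */8 -> active={job_A:*/8, job_C:*/6, job_D:*/17}
Op 8: register job_C */13 -> active={job_A:*/8, job_C:*/13, job_D:*/17}
Op 9: unregister job_A -> active={job_C:*/13, job_D:*/17}
Op 10: unregister job_C -> active={job_D:*/17}
Op 11: register job_D */10 -> active={job_D:*/10}
  job_D: interval 10, next fire after T=179 is 180
Earliest fire time = 180 (job job_D)

Answer: 180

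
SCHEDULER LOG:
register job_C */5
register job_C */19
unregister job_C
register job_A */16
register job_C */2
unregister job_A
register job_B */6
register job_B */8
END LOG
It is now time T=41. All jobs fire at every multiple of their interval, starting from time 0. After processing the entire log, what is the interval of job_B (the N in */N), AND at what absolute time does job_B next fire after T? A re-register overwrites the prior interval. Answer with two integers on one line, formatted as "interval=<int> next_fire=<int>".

Op 1: register job_C */5 -> active={job_C:*/5}
Op 2: register job_C */19 -> active={job_C:*/19}
Op 3: unregister job_C -> active={}
Op 4: register job_A */16 -> active={job_A:*/16}
Op 5: register job_C */2 -> active={job_A:*/16, job_C:*/2}
Op 6: unregister job_A -> active={job_C:*/2}
Op 7: register job_B */6 -> active={job_B:*/6, job_C:*/2}
Op 8: register job_B */8 -> active={job_B:*/8, job_C:*/2}
Final interval of job_B = 8
Next fire of job_B after T=41: (41//8+1)*8 = 48

Answer: interval=8 next_fire=48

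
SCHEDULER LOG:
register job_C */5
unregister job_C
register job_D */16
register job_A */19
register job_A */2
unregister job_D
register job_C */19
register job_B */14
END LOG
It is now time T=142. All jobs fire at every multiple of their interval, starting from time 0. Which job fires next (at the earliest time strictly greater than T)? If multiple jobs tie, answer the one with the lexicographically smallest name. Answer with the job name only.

Answer: job_A

Derivation:
Op 1: register job_C */5 -> active={job_C:*/5}
Op 2: unregister job_C -> active={}
Op 3: register job_D */16 -> active={job_D:*/16}
Op 4: register job_A */19 -> active={job_A:*/19, job_D:*/16}
Op 5: register job_A */2 -> active={job_A:*/2, job_D:*/16}
Op 6: unregister job_D -> active={job_A:*/2}
Op 7: register job_C */19 -> active={job_A:*/2, job_C:*/19}
Op 8: register job_B */14 -> active={job_A:*/2, job_B:*/14, job_C:*/19}
  job_A: interval 2, next fire after T=142 is 144
  job_B: interval 14, next fire after T=142 is 154
  job_C: interval 19, next fire after T=142 is 152
Earliest = 144, winner (lex tiebreak) = job_A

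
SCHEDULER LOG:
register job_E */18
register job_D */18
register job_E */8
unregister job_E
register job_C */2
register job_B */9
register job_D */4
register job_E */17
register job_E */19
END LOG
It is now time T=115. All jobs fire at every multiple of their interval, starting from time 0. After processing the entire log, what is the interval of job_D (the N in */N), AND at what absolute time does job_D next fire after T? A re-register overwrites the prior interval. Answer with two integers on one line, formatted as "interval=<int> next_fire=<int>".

Answer: interval=4 next_fire=116

Derivation:
Op 1: register job_E */18 -> active={job_E:*/18}
Op 2: register job_D */18 -> active={job_D:*/18, job_E:*/18}
Op 3: register job_E */8 -> active={job_D:*/18, job_E:*/8}
Op 4: unregister job_E -> active={job_D:*/18}
Op 5: register job_C */2 -> active={job_C:*/2, job_D:*/18}
Op 6: register job_B */9 -> active={job_B:*/9, job_C:*/2, job_D:*/18}
Op 7: register job_D */4 -> active={job_B:*/9, job_C:*/2, job_D:*/4}
Op 8: register job_E */17 -> active={job_B:*/9, job_C:*/2, job_D:*/4, job_E:*/17}
Op 9: register job_E */19 -> active={job_B:*/9, job_C:*/2, job_D:*/4, job_E:*/19}
Final interval of job_D = 4
Next fire of job_D after T=115: (115//4+1)*4 = 116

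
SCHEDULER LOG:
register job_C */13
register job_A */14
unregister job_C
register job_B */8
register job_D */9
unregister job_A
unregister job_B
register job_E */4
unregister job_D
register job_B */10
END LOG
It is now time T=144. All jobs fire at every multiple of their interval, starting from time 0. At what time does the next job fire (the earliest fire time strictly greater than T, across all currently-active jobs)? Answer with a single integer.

Answer: 148

Derivation:
Op 1: register job_C */13 -> active={job_C:*/13}
Op 2: register job_A */14 -> active={job_A:*/14, job_C:*/13}
Op 3: unregister job_C -> active={job_A:*/14}
Op 4: register job_B */8 -> active={job_A:*/14, job_B:*/8}
Op 5: register job_D */9 -> active={job_A:*/14, job_B:*/8, job_D:*/9}
Op 6: unregister job_A -> active={job_B:*/8, job_D:*/9}
Op 7: unregister job_B -> active={job_D:*/9}
Op 8: register job_E */4 -> active={job_D:*/9, job_E:*/4}
Op 9: unregister job_D -> active={job_E:*/4}
Op 10: register job_B */10 -> active={job_B:*/10, job_E:*/4}
  job_B: interval 10, next fire after T=144 is 150
  job_E: interval 4, next fire after T=144 is 148
Earliest fire time = 148 (job job_E)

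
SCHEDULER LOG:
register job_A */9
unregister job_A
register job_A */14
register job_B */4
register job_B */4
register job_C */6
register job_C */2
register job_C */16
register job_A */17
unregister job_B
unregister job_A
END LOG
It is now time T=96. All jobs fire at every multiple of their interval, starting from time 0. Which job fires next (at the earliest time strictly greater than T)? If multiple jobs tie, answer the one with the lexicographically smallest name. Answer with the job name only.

Op 1: register job_A */9 -> active={job_A:*/9}
Op 2: unregister job_A -> active={}
Op 3: register job_A */14 -> active={job_A:*/14}
Op 4: register job_B */4 -> active={job_A:*/14, job_B:*/4}
Op 5: register job_B */4 -> active={job_A:*/14, job_B:*/4}
Op 6: register job_C */6 -> active={job_A:*/14, job_B:*/4, job_C:*/6}
Op 7: register job_C */2 -> active={job_A:*/14, job_B:*/4, job_C:*/2}
Op 8: register job_C */16 -> active={job_A:*/14, job_B:*/4, job_C:*/16}
Op 9: register job_A */17 -> active={job_A:*/17, job_B:*/4, job_C:*/16}
Op 10: unregister job_B -> active={job_A:*/17, job_C:*/16}
Op 11: unregister job_A -> active={job_C:*/16}
  job_C: interval 16, next fire after T=96 is 112
Earliest = 112, winner (lex tiebreak) = job_C

Answer: job_C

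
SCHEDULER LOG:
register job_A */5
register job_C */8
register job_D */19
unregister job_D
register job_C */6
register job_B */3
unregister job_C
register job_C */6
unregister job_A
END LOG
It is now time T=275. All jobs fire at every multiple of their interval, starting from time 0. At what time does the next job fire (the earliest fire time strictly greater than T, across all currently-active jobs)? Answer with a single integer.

Answer: 276

Derivation:
Op 1: register job_A */5 -> active={job_A:*/5}
Op 2: register job_C */8 -> active={job_A:*/5, job_C:*/8}
Op 3: register job_D */19 -> active={job_A:*/5, job_C:*/8, job_D:*/19}
Op 4: unregister job_D -> active={job_A:*/5, job_C:*/8}
Op 5: register job_C */6 -> active={job_A:*/5, job_C:*/6}
Op 6: register job_B */3 -> active={job_A:*/5, job_B:*/3, job_C:*/6}
Op 7: unregister job_C -> active={job_A:*/5, job_B:*/3}
Op 8: register job_C */6 -> active={job_A:*/5, job_B:*/3, job_C:*/6}
Op 9: unregister job_A -> active={job_B:*/3, job_C:*/6}
  job_B: interval 3, next fire after T=275 is 276
  job_C: interval 6, next fire after T=275 is 276
Earliest fire time = 276 (job job_B)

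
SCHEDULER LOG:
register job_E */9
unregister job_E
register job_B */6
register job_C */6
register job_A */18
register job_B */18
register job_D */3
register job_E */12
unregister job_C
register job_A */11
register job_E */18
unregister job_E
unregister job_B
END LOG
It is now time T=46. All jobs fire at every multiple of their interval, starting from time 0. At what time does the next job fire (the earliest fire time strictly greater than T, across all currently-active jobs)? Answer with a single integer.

Answer: 48

Derivation:
Op 1: register job_E */9 -> active={job_E:*/9}
Op 2: unregister job_E -> active={}
Op 3: register job_B */6 -> active={job_B:*/6}
Op 4: register job_C */6 -> active={job_B:*/6, job_C:*/6}
Op 5: register job_A */18 -> active={job_A:*/18, job_B:*/6, job_C:*/6}
Op 6: register job_B */18 -> active={job_A:*/18, job_B:*/18, job_C:*/6}
Op 7: register job_D */3 -> active={job_A:*/18, job_B:*/18, job_C:*/6, job_D:*/3}
Op 8: register job_E */12 -> active={job_A:*/18, job_B:*/18, job_C:*/6, job_D:*/3, job_E:*/12}
Op 9: unregister job_C -> active={job_A:*/18, job_B:*/18, job_D:*/3, job_E:*/12}
Op 10: register job_A */11 -> active={job_A:*/11, job_B:*/18, job_D:*/3, job_E:*/12}
Op 11: register job_E */18 -> active={job_A:*/11, job_B:*/18, job_D:*/3, job_E:*/18}
Op 12: unregister job_E -> active={job_A:*/11, job_B:*/18, job_D:*/3}
Op 13: unregister job_B -> active={job_A:*/11, job_D:*/3}
  job_A: interval 11, next fire after T=46 is 55
  job_D: interval 3, next fire after T=46 is 48
Earliest fire time = 48 (job job_D)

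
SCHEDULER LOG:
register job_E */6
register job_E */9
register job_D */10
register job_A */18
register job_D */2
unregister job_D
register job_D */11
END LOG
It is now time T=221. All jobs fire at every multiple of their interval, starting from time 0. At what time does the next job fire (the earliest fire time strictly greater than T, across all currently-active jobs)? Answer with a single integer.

Answer: 225

Derivation:
Op 1: register job_E */6 -> active={job_E:*/6}
Op 2: register job_E */9 -> active={job_E:*/9}
Op 3: register job_D */10 -> active={job_D:*/10, job_E:*/9}
Op 4: register job_A */18 -> active={job_A:*/18, job_D:*/10, job_E:*/9}
Op 5: register job_D */2 -> active={job_A:*/18, job_D:*/2, job_E:*/9}
Op 6: unregister job_D -> active={job_A:*/18, job_E:*/9}
Op 7: register job_D */11 -> active={job_A:*/18, job_D:*/11, job_E:*/9}
  job_A: interval 18, next fire after T=221 is 234
  job_D: interval 11, next fire after T=221 is 231
  job_E: interval 9, next fire after T=221 is 225
Earliest fire time = 225 (job job_E)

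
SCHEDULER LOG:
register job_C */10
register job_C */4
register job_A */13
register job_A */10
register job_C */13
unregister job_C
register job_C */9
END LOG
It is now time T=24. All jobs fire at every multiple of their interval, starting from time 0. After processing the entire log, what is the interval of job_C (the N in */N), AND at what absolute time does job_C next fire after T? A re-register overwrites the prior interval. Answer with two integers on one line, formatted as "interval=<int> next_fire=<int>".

Answer: interval=9 next_fire=27

Derivation:
Op 1: register job_C */10 -> active={job_C:*/10}
Op 2: register job_C */4 -> active={job_C:*/4}
Op 3: register job_A */13 -> active={job_A:*/13, job_C:*/4}
Op 4: register job_A */10 -> active={job_A:*/10, job_C:*/4}
Op 5: register job_C */13 -> active={job_A:*/10, job_C:*/13}
Op 6: unregister job_C -> active={job_A:*/10}
Op 7: register job_C */9 -> active={job_A:*/10, job_C:*/9}
Final interval of job_C = 9
Next fire of job_C after T=24: (24//9+1)*9 = 27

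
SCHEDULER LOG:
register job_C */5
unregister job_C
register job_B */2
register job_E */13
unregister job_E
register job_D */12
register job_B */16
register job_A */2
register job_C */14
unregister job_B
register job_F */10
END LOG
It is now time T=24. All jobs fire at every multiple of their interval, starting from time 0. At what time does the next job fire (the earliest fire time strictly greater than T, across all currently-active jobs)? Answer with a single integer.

Answer: 26

Derivation:
Op 1: register job_C */5 -> active={job_C:*/5}
Op 2: unregister job_C -> active={}
Op 3: register job_B */2 -> active={job_B:*/2}
Op 4: register job_E */13 -> active={job_B:*/2, job_E:*/13}
Op 5: unregister job_E -> active={job_B:*/2}
Op 6: register job_D */12 -> active={job_B:*/2, job_D:*/12}
Op 7: register job_B */16 -> active={job_B:*/16, job_D:*/12}
Op 8: register job_A */2 -> active={job_A:*/2, job_B:*/16, job_D:*/12}
Op 9: register job_C */14 -> active={job_A:*/2, job_B:*/16, job_C:*/14, job_D:*/12}
Op 10: unregister job_B -> active={job_A:*/2, job_C:*/14, job_D:*/12}
Op 11: register job_F */10 -> active={job_A:*/2, job_C:*/14, job_D:*/12, job_F:*/10}
  job_A: interval 2, next fire after T=24 is 26
  job_C: interval 14, next fire after T=24 is 28
  job_D: interval 12, next fire after T=24 is 36
  job_F: interval 10, next fire after T=24 is 30
Earliest fire time = 26 (job job_A)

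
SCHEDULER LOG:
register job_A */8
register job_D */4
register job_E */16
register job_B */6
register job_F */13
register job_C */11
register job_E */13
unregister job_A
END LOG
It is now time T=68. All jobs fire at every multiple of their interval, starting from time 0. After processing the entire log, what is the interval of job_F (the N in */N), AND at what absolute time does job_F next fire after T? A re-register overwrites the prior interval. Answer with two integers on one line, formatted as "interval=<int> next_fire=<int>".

Answer: interval=13 next_fire=78

Derivation:
Op 1: register job_A */8 -> active={job_A:*/8}
Op 2: register job_D */4 -> active={job_A:*/8, job_D:*/4}
Op 3: register job_E */16 -> active={job_A:*/8, job_D:*/4, job_E:*/16}
Op 4: register job_B */6 -> active={job_A:*/8, job_B:*/6, job_D:*/4, job_E:*/16}
Op 5: register job_F */13 -> active={job_A:*/8, job_B:*/6, job_D:*/4, job_E:*/16, job_F:*/13}
Op 6: register job_C */11 -> active={job_A:*/8, job_B:*/6, job_C:*/11, job_D:*/4, job_E:*/16, job_F:*/13}
Op 7: register job_E */13 -> active={job_A:*/8, job_B:*/6, job_C:*/11, job_D:*/4, job_E:*/13, job_F:*/13}
Op 8: unregister job_A -> active={job_B:*/6, job_C:*/11, job_D:*/4, job_E:*/13, job_F:*/13}
Final interval of job_F = 13
Next fire of job_F after T=68: (68//13+1)*13 = 78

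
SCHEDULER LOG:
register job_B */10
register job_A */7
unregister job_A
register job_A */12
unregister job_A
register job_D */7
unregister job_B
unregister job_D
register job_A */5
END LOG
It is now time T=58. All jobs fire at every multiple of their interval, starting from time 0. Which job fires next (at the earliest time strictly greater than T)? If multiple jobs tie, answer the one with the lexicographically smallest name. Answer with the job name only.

Answer: job_A

Derivation:
Op 1: register job_B */10 -> active={job_B:*/10}
Op 2: register job_A */7 -> active={job_A:*/7, job_B:*/10}
Op 3: unregister job_A -> active={job_B:*/10}
Op 4: register job_A */12 -> active={job_A:*/12, job_B:*/10}
Op 5: unregister job_A -> active={job_B:*/10}
Op 6: register job_D */7 -> active={job_B:*/10, job_D:*/7}
Op 7: unregister job_B -> active={job_D:*/7}
Op 8: unregister job_D -> active={}
Op 9: register job_A */5 -> active={job_A:*/5}
  job_A: interval 5, next fire after T=58 is 60
Earliest = 60, winner (lex tiebreak) = job_A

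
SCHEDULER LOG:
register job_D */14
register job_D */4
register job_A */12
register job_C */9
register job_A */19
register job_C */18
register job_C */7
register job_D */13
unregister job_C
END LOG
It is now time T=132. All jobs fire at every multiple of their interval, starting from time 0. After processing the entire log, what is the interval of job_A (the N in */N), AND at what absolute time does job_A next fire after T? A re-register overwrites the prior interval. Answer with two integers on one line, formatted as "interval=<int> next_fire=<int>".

Op 1: register job_D */14 -> active={job_D:*/14}
Op 2: register job_D */4 -> active={job_D:*/4}
Op 3: register job_A */12 -> active={job_A:*/12, job_D:*/4}
Op 4: register job_C */9 -> active={job_A:*/12, job_C:*/9, job_D:*/4}
Op 5: register job_A */19 -> active={job_A:*/19, job_C:*/9, job_D:*/4}
Op 6: register job_C */18 -> active={job_A:*/19, job_C:*/18, job_D:*/4}
Op 7: register job_C */7 -> active={job_A:*/19, job_C:*/7, job_D:*/4}
Op 8: register job_D */13 -> active={job_A:*/19, job_C:*/7, job_D:*/13}
Op 9: unregister job_C -> active={job_A:*/19, job_D:*/13}
Final interval of job_A = 19
Next fire of job_A after T=132: (132//19+1)*19 = 133

Answer: interval=19 next_fire=133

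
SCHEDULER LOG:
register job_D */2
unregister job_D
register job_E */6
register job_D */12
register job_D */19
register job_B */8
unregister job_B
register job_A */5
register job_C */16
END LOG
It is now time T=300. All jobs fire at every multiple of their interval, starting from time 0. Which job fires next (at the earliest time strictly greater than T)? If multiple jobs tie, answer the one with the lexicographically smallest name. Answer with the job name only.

Answer: job_C

Derivation:
Op 1: register job_D */2 -> active={job_D:*/2}
Op 2: unregister job_D -> active={}
Op 3: register job_E */6 -> active={job_E:*/6}
Op 4: register job_D */12 -> active={job_D:*/12, job_E:*/6}
Op 5: register job_D */19 -> active={job_D:*/19, job_E:*/6}
Op 6: register job_B */8 -> active={job_B:*/8, job_D:*/19, job_E:*/6}
Op 7: unregister job_B -> active={job_D:*/19, job_E:*/6}
Op 8: register job_A */5 -> active={job_A:*/5, job_D:*/19, job_E:*/6}
Op 9: register job_C */16 -> active={job_A:*/5, job_C:*/16, job_D:*/19, job_E:*/6}
  job_A: interval 5, next fire after T=300 is 305
  job_C: interval 16, next fire after T=300 is 304
  job_D: interval 19, next fire after T=300 is 304
  job_E: interval 6, next fire after T=300 is 306
Earliest = 304, winner (lex tiebreak) = job_C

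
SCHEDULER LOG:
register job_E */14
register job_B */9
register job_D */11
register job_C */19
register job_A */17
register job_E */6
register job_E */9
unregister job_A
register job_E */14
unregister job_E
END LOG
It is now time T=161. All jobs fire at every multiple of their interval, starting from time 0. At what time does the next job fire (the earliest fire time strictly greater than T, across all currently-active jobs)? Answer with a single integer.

Answer: 162

Derivation:
Op 1: register job_E */14 -> active={job_E:*/14}
Op 2: register job_B */9 -> active={job_B:*/9, job_E:*/14}
Op 3: register job_D */11 -> active={job_B:*/9, job_D:*/11, job_E:*/14}
Op 4: register job_C */19 -> active={job_B:*/9, job_C:*/19, job_D:*/11, job_E:*/14}
Op 5: register job_A */17 -> active={job_A:*/17, job_B:*/9, job_C:*/19, job_D:*/11, job_E:*/14}
Op 6: register job_E */6 -> active={job_A:*/17, job_B:*/9, job_C:*/19, job_D:*/11, job_E:*/6}
Op 7: register job_E */9 -> active={job_A:*/17, job_B:*/9, job_C:*/19, job_D:*/11, job_E:*/9}
Op 8: unregister job_A -> active={job_B:*/9, job_C:*/19, job_D:*/11, job_E:*/9}
Op 9: register job_E */14 -> active={job_B:*/9, job_C:*/19, job_D:*/11, job_E:*/14}
Op 10: unregister job_E -> active={job_B:*/9, job_C:*/19, job_D:*/11}
  job_B: interval 9, next fire after T=161 is 162
  job_C: interval 19, next fire after T=161 is 171
  job_D: interval 11, next fire after T=161 is 165
Earliest fire time = 162 (job job_B)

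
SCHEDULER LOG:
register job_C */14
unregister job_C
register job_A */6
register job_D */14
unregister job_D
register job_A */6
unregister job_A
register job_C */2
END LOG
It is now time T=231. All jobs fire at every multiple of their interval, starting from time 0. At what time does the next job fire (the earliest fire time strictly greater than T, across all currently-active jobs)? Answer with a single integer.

Answer: 232

Derivation:
Op 1: register job_C */14 -> active={job_C:*/14}
Op 2: unregister job_C -> active={}
Op 3: register job_A */6 -> active={job_A:*/6}
Op 4: register job_D */14 -> active={job_A:*/6, job_D:*/14}
Op 5: unregister job_D -> active={job_A:*/6}
Op 6: register job_A */6 -> active={job_A:*/6}
Op 7: unregister job_A -> active={}
Op 8: register job_C */2 -> active={job_C:*/2}
  job_C: interval 2, next fire after T=231 is 232
Earliest fire time = 232 (job job_C)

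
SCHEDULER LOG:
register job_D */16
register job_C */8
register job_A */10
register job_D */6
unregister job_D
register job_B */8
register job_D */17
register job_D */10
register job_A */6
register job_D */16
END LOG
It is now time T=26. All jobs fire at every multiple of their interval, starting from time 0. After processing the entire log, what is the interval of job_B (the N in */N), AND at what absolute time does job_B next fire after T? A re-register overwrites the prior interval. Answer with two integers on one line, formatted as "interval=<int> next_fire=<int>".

Op 1: register job_D */16 -> active={job_D:*/16}
Op 2: register job_C */8 -> active={job_C:*/8, job_D:*/16}
Op 3: register job_A */10 -> active={job_A:*/10, job_C:*/8, job_D:*/16}
Op 4: register job_D */6 -> active={job_A:*/10, job_C:*/8, job_D:*/6}
Op 5: unregister job_D -> active={job_A:*/10, job_C:*/8}
Op 6: register job_B */8 -> active={job_A:*/10, job_B:*/8, job_C:*/8}
Op 7: register job_D */17 -> active={job_A:*/10, job_B:*/8, job_C:*/8, job_D:*/17}
Op 8: register job_D */10 -> active={job_A:*/10, job_B:*/8, job_C:*/8, job_D:*/10}
Op 9: register job_A */6 -> active={job_A:*/6, job_B:*/8, job_C:*/8, job_D:*/10}
Op 10: register job_D */16 -> active={job_A:*/6, job_B:*/8, job_C:*/8, job_D:*/16}
Final interval of job_B = 8
Next fire of job_B after T=26: (26//8+1)*8 = 32

Answer: interval=8 next_fire=32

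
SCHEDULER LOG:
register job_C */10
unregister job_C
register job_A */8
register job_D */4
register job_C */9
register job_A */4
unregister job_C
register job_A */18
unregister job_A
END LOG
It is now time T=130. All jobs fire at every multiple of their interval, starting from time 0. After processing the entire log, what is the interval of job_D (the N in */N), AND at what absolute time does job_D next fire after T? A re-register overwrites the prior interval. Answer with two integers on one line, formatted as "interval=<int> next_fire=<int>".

Answer: interval=4 next_fire=132

Derivation:
Op 1: register job_C */10 -> active={job_C:*/10}
Op 2: unregister job_C -> active={}
Op 3: register job_A */8 -> active={job_A:*/8}
Op 4: register job_D */4 -> active={job_A:*/8, job_D:*/4}
Op 5: register job_C */9 -> active={job_A:*/8, job_C:*/9, job_D:*/4}
Op 6: register job_A */4 -> active={job_A:*/4, job_C:*/9, job_D:*/4}
Op 7: unregister job_C -> active={job_A:*/4, job_D:*/4}
Op 8: register job_A */18 -> active={job_A:*/18, job_D:*/4}
Op 9: unregister job_A -> active={job_D:*/4}
Final interval of job_D = 4
Next fire of job_D after T=130: (130//4+1)*4 = 132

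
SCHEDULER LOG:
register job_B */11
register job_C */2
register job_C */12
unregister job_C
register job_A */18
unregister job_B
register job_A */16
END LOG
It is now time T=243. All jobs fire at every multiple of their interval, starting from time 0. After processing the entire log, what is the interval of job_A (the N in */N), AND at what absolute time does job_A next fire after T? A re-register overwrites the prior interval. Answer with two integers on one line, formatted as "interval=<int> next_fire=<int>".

Op 1: register job_B */11 -> active={job_B:*/11}
Op 2: register job_C */2 -> active={job_B:*/11, job_C:*/2}
Op 3: register job_C */12 -> active={job_B:*/11, job_C:*/12}
Op 4: unregister job_C -> active={job_B:*/11}
Op 5: register job_A */18 -> active={job_A:*/18, job_B:*/11}
Op 6: unregister job_B -> active={job_A:*/18}
Op 7: register job_A */16 -> active={job_A:*/16}
Final interval of job_A = 16
Next fire of job_A after T=243: (243//16+1)*16 = 256

Answer: interval=16 next_fire=256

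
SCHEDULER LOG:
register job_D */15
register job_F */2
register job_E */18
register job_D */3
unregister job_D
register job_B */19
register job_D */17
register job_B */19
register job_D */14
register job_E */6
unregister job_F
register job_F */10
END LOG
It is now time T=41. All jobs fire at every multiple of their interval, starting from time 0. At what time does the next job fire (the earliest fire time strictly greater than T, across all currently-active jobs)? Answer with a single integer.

Op 1: register job_D */15 -> active={job_D:*/15}
Op 2: register job_F */2 -> active={job_D:*/15, job_F:*/2}
Op 3: register job_E */18 -> active={job_D:*/15, job_E:*/18, job_F:*/2}
Op 4: register job_D */3 -> active={job_D:*/3, job_E:*/18, job_F:*/2}
Op 5: unregister job_D -> active={job_E:*/18, job_F:*/2}
Op 6: register job_B */19 -> active={job_B:*/19, job_E:*/18, job_F:*/2}
Op 7: register job_D */17 -> active={job_B:*/19, job_D:*/17, job_E:*/18, job_F:*/2}
Op 8: register job_B */19 -> active={job_B:*/19, job_D:*/17, job_E:*/18, job_F:*/2}
Op 9: register job_D */14 -> active={job_B:*/19, job_D:*/14, job_E:*/18, job_F:*/2}
Op 10: register job_E */6 -> active={job_B:*/19, job_D:*/14, job_E:*/6, job_F:*/2}
Op 11: unregister job_F -> active={job_B:*/19, job_D:*/14, job_E:*/6}
Op 12: register job_F */10 -> active={job_B:*/19, job_D:*/14, job_E:*/6, job_F:*/10}
  job_B: interval 19, next fire after T=41 is 57
  job_D: interval 14, next fire after T=41 is 42
  job_E: interval 6, next fire after T=41 is 42
  job_F: interval 10, next fire after T=41 is 50
Earliest fire time = 42 (job job_D)

Answer: 42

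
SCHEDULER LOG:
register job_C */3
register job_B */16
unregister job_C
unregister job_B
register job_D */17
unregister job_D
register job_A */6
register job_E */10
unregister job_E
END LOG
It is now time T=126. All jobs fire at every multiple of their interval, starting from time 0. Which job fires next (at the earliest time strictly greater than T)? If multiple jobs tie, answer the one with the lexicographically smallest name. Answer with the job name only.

Op 1: register job_C */3 -> active={job_C:*/3}
Op 2: register job_B */16 -> active={job_B:*/16, job_C:*/3}
Op 3: unregister job_C -> active={job_B:*/16}
Op 4: unregister job_B -> active={}
Op 5: register job_D */17 -> active={job_D:*/17}
Op 6: unregister job_D -> active={}
Op 7: register job_A */6 -> active={job_A:*/6}
Op 8: register job_E */10 -> active={job_A:*/6, job_E:*/10}
Op 9: unregister job_E -> active={job_A:*/6}
  job_A: interval 6, next fire after T=126 is 132
Earliest = 132, winner (lex tiebreak) = job_A

Answer: job_A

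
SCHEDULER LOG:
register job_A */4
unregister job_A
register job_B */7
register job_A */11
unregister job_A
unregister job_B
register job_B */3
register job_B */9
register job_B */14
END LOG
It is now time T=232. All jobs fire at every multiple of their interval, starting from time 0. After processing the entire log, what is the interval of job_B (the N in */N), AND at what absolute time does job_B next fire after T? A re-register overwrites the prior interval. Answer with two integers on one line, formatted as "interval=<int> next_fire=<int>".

Op 1: register job_A */4 -> active={job_A:*/4}
Op 2: unregister job_A -> active={}
Op 3: register job_B */7 -> active={job_B:*/7}
Op 4: register job_A */11 -> active={job_A:*/11, job_B:*/7}
Op 5: unregister job_A -> active={job_B:*/7}
Op 6: unregister job_B -> active={}
Op 7: register job_B */3 -> active={job_B:*/3}
Op 8: register job_B */9 -> active={job_B:*/9}
Op 9: register job_B */14 -> active={job_B:*/14}
Final interval of job_B = 14
Next fire of job_B after T=232: (232//14+1)*14 = 238

Answer: interval=14 next_fire=238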